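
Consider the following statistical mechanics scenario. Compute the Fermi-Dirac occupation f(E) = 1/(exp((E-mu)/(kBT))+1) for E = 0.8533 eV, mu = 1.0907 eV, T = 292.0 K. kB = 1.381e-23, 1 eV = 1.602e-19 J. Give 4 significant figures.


Step 1: (E - mu) = 0.8533 - 1.0907 = -0.2374 eV
Step 2: Convert: (E-mu)*eV = -3.803e-20 J
Step 3: x = (E-mu)*eV/(kB*T) = -9.431
Step 4: f = 1/(exp(-9.431)+1) = 0.9999

0.9999


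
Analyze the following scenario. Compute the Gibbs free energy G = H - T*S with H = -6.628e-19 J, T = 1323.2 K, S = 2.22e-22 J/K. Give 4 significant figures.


Step 1: T*S = 1323.2 * 2.22e-22 = 2.938e-19 J
Step 2: G = H - T*S = -6.628e-19 - 2.938e-19
Step 3: G = -9.566e-19 J

-9.566e-19


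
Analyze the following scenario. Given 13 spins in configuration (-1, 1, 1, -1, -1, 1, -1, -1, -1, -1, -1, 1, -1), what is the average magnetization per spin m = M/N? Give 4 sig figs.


Step 1: Count up spins (+1): 4, down spins (-1): 9
Step 2: Total magnetization M = 4 - 9 = -5
Step 3: m = M/N = -5/13 = -0.3846

-0.3846


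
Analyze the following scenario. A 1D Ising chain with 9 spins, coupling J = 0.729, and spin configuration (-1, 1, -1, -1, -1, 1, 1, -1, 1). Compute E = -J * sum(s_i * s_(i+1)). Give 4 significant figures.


Step 1: Nearest-neighbor products: -1, -1, 1, 1, -1, 1, -1, -1
Step 2: Sum of products = -2
Step 3: E = -0.729 * -2 = 1.458

1.458


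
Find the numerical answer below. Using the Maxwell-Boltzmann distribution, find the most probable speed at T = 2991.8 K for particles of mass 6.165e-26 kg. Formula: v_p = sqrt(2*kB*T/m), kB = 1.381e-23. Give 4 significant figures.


Step 1: Numerator = 2*kB*T = 2*1.381e-23*2991.8 = 8.263e-20
Step 2: Ratio = 8.263e-20 / 6.165e-26 = 1.34e+06
Step 3: v_p = sqrt(1.34e+06) = 1158 m/s

1158


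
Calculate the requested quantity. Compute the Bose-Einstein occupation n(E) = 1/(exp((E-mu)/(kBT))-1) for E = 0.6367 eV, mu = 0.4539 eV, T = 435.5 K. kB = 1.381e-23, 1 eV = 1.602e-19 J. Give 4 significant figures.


Step 1: (E - mu) = 0.1828 eV
Step 2: x = (E-mu)*eV/(kB*T) = 0.1828*1.602e-19/(1.381e-23*435.5) = 4.869
Step 3: exp(x) = 130.2
Step 4: n = 1/(exp(x)-1) = 0.007739

0.007739


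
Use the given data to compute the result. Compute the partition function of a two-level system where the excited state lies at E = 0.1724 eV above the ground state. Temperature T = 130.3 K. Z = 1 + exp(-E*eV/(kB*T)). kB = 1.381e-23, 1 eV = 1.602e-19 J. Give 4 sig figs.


Step 1: Compute beta*E = E*eV/(kB*T) = 0.1724*1.602e-19/(1.381e-23*130.3) = 15.35
Step 2: exp(-beta*E) = exp(-15.35) = 2.159e-07
Step 3: Z = 1 + 2.159e-07 = 1

1


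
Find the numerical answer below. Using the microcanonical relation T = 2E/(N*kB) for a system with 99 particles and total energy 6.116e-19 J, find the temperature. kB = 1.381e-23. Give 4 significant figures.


Step 1: Numerator = 2*E = 2*6.116e-19 = 1.223e-18 J
Step 2: Denominator = N*kB = 99*1.381e-23 = 1.367e-21
Step 3: T = 1.223e-18 / 1.367e-21 = 894.7 K

894.7


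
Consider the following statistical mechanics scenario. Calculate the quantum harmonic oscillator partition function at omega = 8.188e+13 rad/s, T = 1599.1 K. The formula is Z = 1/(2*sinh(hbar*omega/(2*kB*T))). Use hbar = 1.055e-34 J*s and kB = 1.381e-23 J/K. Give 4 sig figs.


Step 1: Compute x = hbar*omega/(kB*T) = 1.055e-34*8.188e+13/(1.381e-23*1599.1) = 0.3912
Step 2: x/2 = 0.1956
Step 3: sinh(x/2) = 0.1968
Step 4: Z = 1/(2*0.1968) = 2.54

2.54


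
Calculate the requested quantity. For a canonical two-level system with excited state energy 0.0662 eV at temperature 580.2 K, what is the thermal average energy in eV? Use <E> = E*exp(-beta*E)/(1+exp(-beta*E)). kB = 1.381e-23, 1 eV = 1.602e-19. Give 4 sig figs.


Step 1: beta*E = 0.0662*1.602e-19/(1.381e-23*580.2) = 1.324
Step 2: exp(-beta*E) = 0.2662
Step 3: <E> = 0.0662*0.2662/(1+0.2662) = 0.01392 eV

0.01392


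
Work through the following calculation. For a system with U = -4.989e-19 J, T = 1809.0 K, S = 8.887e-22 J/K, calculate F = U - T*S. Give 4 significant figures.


Step 1: T*S = 1809.0 * 8.887e-22 = 1.608e-18 J
Step 2: F = U - T*S = -4.989e-19 - 1.608e-18
Step 3: F = -2.107e-18 J

-2.107e-18


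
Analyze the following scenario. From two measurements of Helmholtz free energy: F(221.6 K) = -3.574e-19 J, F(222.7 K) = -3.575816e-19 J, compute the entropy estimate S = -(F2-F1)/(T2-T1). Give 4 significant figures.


Step 1: dF = F2 - F1 = -3.575816e-19 - (-3.574e-19) = -1.816e-22 J
Step 2: dT = T2 - T1 = 222.7 - 221.6 = 1.1 K
Step 3: S = -dF/dT = -(-1.816e-22)/1.1 = 1.651e-22 J/K

1.651e-22


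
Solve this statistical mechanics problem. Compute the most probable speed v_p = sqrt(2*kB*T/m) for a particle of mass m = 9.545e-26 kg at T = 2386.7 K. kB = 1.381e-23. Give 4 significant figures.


Step 1: Numerator = 2*kB*T = 2*1.381e-23*2386.7 = 6.592e-20
Step 2: Ratio = 6.592e-20 / 9.545e-26 = 6.906e+05
Step 3: v_p = sqrt(6.906e+05) = 831 m/s

831


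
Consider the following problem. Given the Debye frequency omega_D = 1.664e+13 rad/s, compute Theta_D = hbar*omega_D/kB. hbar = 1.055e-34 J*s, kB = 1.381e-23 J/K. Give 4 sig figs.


Step 1: hbar*omega_D = 1.055e-34 * 1.664e+13 = 1.756e-21 J
Step 2: Theta_D = 1.756e-21 / 1.381e-23
Step 3: Theta_D = 127.1 K

127.1


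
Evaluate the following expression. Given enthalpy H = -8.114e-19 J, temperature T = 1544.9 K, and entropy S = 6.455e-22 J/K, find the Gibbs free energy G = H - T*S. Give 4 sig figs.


Step 1: T*S = 1544.9 * 6.455e-22 = 9.972e-19 J
Step 2: G = H - T*S = -8.114e-19 - 9.972e-19
Step 3: G = -1.809e-18 J

-1.809e-18


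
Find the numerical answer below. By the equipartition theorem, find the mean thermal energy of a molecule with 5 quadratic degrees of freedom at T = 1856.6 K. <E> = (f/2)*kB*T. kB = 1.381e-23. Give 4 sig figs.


Step 1: f/2 = 5/2 = 2.5
Step 2: kB*T = 1.381e-23 * 1856.6 = 2.564e-20
Step 3: <E> = 2.5 * 2.564e-20 = 6.41e-20 J

6.41e-20


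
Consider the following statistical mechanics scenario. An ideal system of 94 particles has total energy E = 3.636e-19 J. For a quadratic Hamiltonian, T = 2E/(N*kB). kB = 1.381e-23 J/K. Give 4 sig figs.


Step 1: Numerator = 2*E = 2*3.636e-19 = 7.272e-19 J
Step 2: Denominator = N*kB = 94*1.381e-23 = 1.298e-21
Step 3: T = 7.272e-19 / 1.298e-21 = 560.2 K

560.2


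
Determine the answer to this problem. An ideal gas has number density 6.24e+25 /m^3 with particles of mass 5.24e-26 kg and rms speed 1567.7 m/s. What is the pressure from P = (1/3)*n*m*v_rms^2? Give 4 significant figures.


Step 1: v_rms^2 = 1567.7^2 = 2.458e+06
Step 2: n*m = 6.24e+25*5.24e-26 = 3.27
Step 3: P = (1/3)*3.27*2.458e+06 = 2.679e+06 Pa

2.679e+06


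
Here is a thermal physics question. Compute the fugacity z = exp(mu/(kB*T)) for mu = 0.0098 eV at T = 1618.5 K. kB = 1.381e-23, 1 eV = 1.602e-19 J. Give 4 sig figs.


Step 1: Convert mu to Joules: 0.0098*1.602e-19 = 1.57e-21 J
Step 2: kB*T = 1.381e-23*1618.5 = 2.235e-20 J
Step 3: mu/(kB*T) = 0.07024
Step 4: z = exp(0.07024) = 1.073

1.073


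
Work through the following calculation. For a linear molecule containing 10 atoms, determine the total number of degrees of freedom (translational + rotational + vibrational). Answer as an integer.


Step 1: Translational DOF = 3
Step 2: Rotational DOF (linear) = 2
Step 3: Vibrational DOF = 3*10 - 5 = 25
Step 4: Total = 3 + 2 + 25 = 30

30


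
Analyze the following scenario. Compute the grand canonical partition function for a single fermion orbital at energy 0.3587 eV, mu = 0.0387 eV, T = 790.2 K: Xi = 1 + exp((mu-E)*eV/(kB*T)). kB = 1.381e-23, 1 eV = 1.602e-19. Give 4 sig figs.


Step 1: (mu - E) = 0.0387 - 0.3587 = -0.32 eV
Step 2: x = (mu-E)*eV/(kB*T) = -0.32*1.602e-19/(1.381e-23*790.2) = -4.698
Step 3: exp(x) = 0.009117
Step 4: Xi = 1 + 0.009117 = 1.009

1.009


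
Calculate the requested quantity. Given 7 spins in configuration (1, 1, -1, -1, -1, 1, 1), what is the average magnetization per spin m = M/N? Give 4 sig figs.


Step 1: Count up spins (+1): 4, down spins (-1): 3
Step 2: Total magnetization M = 4 - 3 = 1
Step 3: m = M/N = 1/7 = 0.1429

0.1429


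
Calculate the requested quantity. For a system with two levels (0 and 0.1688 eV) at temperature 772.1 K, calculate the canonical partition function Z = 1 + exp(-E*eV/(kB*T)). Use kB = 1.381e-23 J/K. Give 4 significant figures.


Step 1: Compute beta*E = E*eV/(kB*T) = 0.1688*1.602e-19/(1.381e-23*772.1) = 2.536
Step 2: exp(-beta*E) = exp(-2.536) = 0.07917
Step 3: Z = 1 + 0.07917 = 1.079

1.079


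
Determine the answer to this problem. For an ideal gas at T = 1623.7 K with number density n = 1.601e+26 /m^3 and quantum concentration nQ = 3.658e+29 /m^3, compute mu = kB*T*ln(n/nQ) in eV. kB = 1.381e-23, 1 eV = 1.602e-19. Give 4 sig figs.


Step 1: n/nQ = 1.601e+26/3.658e+29 = 0.0004377
Step 2: ln(n/nQ) = -7.734
Step 3: mu = kB*T*ln(n/nQ) = 2.242e-20*-7.734 = -1.734e-19 J
Step 4: Convert to eV: -1.734e-19/1.602e-19 = -1.083 eV

-1.083


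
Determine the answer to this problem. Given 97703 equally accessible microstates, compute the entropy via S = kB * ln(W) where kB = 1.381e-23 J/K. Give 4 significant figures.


Step 1: ln(W) = ln(97703) = 11.49
Step 2: S = kB * ln(W) = 1.381e-23 * 11.49
Step 3: S = 1.587e-22 J/K

1.587e-22


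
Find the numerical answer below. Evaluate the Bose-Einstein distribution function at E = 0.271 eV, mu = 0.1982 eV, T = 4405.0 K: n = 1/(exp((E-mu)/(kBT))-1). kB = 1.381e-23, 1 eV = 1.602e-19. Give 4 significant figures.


Step 1: (E - mu) = 0.0728 eV
Step 2: x = (E-mu)*eV/(kB*T) = 0.0728*1.602e-19/(1.381e-23*4405.0) = 0.1917
Step 3: exp(x) = 1.211
Step 4: n = 1/(exp(x)-1) = 4.732

4.732


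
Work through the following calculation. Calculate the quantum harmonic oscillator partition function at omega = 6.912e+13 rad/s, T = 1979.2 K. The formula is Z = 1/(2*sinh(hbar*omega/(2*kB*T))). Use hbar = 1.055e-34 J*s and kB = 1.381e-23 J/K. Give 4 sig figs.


Step 1: Compute x = hbar*omega/(kB*T) = 1.055e-34*6.912e+13/(1.381e-23*1979.2) = 0.2668
Step 2: x/2 = 0.1334
Step 3: sinh(x/2) = 0.1338
Step 4: Z = 1/(2*0.1338) = 3.737

3.737


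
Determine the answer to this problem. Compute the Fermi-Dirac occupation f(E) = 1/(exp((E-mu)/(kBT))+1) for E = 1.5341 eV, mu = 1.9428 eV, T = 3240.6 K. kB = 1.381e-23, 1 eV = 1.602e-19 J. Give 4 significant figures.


Step 1: (E - mu) = 1.5341 - 1.9428 = -0.4087 eV
Step 2: Convert: (E-mu)*eV = -6.547e-20 J
Step 3: x = (E-mu)*eV/(kB*T) = -1.463
Step 4: f = 1/(exp(-1.463)+1) = 0.812

0.812


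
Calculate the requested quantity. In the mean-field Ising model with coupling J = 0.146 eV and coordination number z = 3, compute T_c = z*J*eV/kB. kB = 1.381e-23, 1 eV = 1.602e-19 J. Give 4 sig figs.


Step 1: z*J = 3*0.146 = 0.438 eV
Step 2: Convert to Joules: 0.438*1.602e-19 = 7.017e-20 J
Step 3: T_c = 7.017e-20 / 1.381e-23 = 5081 K

5081


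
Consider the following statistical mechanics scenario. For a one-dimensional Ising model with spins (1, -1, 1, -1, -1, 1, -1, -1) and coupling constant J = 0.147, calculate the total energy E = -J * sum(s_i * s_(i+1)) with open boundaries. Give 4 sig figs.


Step 1: Nearest-neighbor products: -1, -1, -1, 1, -1, -1, 1
Step 2: Sum of products = -3
Step 3: E = -0.147 * -3 = 0.441

0.441


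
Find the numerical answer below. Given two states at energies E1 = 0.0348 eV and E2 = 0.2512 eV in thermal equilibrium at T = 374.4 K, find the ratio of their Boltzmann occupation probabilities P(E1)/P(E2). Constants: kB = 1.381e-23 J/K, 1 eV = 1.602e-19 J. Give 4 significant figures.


Step 1: Compute energy difference dE = E1 - E2 = 0.0348 - 0.2512 = -0.2164 eV
Step 2: Convert to Joules: dE_J = -0.2164 * 1.602e-19 = -3.467e-20 J
Step 3: Compute exponent = -dE_J / (kB * T) = -(-3.467e-20) / (1.381e-23 * 374.4) = 6.705
Step 4: P(E1)/P(E2) = exp(6.705) = 816.4

816.4


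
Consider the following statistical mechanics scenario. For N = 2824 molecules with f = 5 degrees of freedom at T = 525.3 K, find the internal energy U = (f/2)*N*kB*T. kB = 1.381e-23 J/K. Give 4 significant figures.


Step 1: f/2 = 5/2 = 2.5
Step 2: N*kB*T = 2824*1.381e-23*525.3 = 2.049e-17
Step 3: U = 2.5 * 2.049e-17 = 5.122e-17 J

5.122e-17


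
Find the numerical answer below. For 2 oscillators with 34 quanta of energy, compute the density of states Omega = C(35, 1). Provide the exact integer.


Step 1: Use binomial coefficient C(35, 1)
Step 2: Numerator = 35! / 34!
Step 3: Denominator = 1!
Step 4: Omega = 35

35


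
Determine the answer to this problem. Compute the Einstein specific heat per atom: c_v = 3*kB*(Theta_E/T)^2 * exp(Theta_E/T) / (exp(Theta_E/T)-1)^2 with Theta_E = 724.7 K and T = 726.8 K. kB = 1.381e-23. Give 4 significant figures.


Step 1: x = Theta_E/T = 724.7/726.8 = 0.9971
Step 2: x^2 = 0.9942
Step 3: exp(x) = 2.71
Step 4: c_v = 3*1.381e-23*0.9942*2.71/(2.71-1)^2 = 3.816e-23

3.816e-23


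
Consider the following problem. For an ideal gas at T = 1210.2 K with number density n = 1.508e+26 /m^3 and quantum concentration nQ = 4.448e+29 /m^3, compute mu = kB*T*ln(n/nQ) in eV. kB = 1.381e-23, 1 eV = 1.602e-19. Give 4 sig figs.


Step 1: n/nQ = 1.508e+26/4.448e+29 = 0.000339
Step 2: ln(n/nQ) = -7.989
Step 3: mu = kB*T*ln(n/nQ) = 1.671e-20*-7.989 = -1.335e-19 J
Step 4: Convert to eV: -1.335e-19/1.602e-19 = -0.8335 eV

-0.8335


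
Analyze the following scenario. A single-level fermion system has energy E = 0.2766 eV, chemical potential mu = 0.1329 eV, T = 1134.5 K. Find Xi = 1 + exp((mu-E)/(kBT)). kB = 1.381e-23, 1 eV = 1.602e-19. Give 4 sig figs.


Step 1: (mu - E) = 0.1329 - 0.2766 = -0.1437 eV
Step 2: x = (mu-E)*eV/(kB*T) = -0.1437*1.602e-19/(1.381e-23*1134.5) = -1.469
Step 3: exp(x) = 0.2301
Step 4: Xi = 1 + 0.2301 = 1.23

1.23


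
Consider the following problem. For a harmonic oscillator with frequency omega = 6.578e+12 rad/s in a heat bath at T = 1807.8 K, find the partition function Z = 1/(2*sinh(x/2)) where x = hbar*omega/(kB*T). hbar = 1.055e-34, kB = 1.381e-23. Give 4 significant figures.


Step 1: Compute x = hbar*omega/(kB*T) = 1.055e-34*6.578e+12/(1.381e-23*1807.8) = 0.0278
Step 2: x/2 = 0.0139
Step 3: sinh(x/2) = 0.0139
Step 4: Z = 1/(2*0.0139) = 35.97

35.97


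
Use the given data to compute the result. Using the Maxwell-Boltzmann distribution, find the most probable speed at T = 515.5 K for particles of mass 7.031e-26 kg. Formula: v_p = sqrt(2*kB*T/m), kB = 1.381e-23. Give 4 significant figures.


Step 1: Numerator = 2*kB*T = 2*1.381e-23*515.5 = 1.424e-20
Step 2: Ratio = 1.424e-20 / 7.031e-26 = 2.025e+05
Step 3: v_p = sqrt(2.025e+05) = 450 m/s

450


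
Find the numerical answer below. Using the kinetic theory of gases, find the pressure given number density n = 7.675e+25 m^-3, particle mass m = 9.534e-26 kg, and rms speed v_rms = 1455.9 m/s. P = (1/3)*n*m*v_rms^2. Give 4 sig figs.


Step 1: v_rms^2 = 1455.9^2 = 2.12e+06
Step 2: n*m = 7.675e+25*9.534e-26 = 7.317
Step 3: P = (1/3)*7.317*2.12e+06 = 5.17e+06 Pa

5.17e+06


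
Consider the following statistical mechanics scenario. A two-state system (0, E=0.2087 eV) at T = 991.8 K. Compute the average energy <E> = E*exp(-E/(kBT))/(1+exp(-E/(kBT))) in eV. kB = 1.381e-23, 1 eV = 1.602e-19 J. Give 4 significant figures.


Step 1: beta*E = 0.2087*1.602e-19/(1.381e-23*991.8) = 2.441
Step 2: exp(-beta*E) = 0.08707
Step 3: <E> = 0.2087*0.08707/(1+0.08707) = 0.01672 eV

0.01672


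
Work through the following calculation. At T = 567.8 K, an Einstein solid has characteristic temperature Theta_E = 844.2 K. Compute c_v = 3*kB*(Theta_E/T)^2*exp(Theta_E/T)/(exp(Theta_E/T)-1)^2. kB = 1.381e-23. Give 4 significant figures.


Step 1: x = Theta_E/T = 844.2/567.8 = 1.487
Step 2: x^2 = 2.211
Step 3: exp(x) = 4.423
Step 4: c_v = 3*1.381e-23*2.211*4.423/(4.423-1)^2 = 3.457e-23

3.457e-23


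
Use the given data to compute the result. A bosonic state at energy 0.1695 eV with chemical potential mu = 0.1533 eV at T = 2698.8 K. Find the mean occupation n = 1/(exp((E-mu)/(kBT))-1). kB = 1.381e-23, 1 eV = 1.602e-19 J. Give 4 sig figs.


Step 1: (E - mu) = 0.0162 eV
Step 2: x = (E-mu)*eV/(kB*T) = 0.0162*1.602e-19/(1.381e-23*2698.8) = 0.06963
Step 3: exp(x) = 1.072
Step 4: n = 1/(exp(x)-1) = 13.87

13.87


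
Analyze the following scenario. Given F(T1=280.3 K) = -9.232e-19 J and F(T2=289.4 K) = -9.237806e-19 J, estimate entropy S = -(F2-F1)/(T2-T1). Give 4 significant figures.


Step 1: dF = F2 - F1 = -9.237806e-19 - (-9.232e-19) = -5.806e-22 J
Step 2: dT = T2 - T1 = 289.4 - 280.3 = 9.1 K
Step 3: S = -dF/dT = -(-5.806e-22)/9.1 = 6.38e-23 J/K

6.38e-23


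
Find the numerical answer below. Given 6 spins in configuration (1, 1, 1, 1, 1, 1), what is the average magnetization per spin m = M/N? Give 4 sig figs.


Step 1: Count up spins (+1): 6, down spins (-1): 0
Step 2: Total magnetization M = 6 - 0 = 6
Step 3: m = M/N = 6/6 = 1

1


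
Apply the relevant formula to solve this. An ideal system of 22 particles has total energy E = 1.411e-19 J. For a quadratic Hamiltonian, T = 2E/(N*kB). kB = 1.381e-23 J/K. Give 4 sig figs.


Step 1: Numerator = 2*E = 2*1.411e-19 = 2.822e-19 J
Step 2: Denominator = N*kB = 22*1.381e-23 = 3.038e-22
Step 3: T = 2.822e-19 / 3.038e-22 = 928.8 K

928.8


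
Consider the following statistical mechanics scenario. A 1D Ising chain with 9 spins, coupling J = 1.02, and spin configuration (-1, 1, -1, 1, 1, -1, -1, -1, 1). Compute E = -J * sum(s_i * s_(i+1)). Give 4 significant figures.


Step 1: Nearest-neighbor products: -1, -1, -1, 1, -1, 1, 1, -1
Step 2: Sum of products = -2
Step 3: E = -1.02 * -2 = 2.04

2.04


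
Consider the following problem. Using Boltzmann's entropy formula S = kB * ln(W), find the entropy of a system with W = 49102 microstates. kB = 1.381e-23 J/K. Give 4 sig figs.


Step 1: ln(W) = ln(49102) = 10.8
Step 2: S = kB * ln(W) = 1.381e-23 * 10.8
Step 3: S = 1.492e-22 J/K

1.492e-22


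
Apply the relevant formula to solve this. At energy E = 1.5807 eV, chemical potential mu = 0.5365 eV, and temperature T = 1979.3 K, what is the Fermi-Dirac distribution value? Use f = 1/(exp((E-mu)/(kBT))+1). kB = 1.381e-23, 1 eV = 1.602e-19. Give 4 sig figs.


Step 1: (E - mu) = 1.5807 - 0.5365 = 1.044 eV
Step 2: Convert: (E-mu)*eV = 1.673e-19 J
Step 3: x = (E-mu)*eV/(kB*T) = 6.12
Step 4: f = 1/(exp(6.12)+1) = 0.002194

0.002194


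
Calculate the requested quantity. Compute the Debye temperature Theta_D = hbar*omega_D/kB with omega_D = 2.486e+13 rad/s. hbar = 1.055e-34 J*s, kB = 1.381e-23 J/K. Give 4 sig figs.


Step 1: hbar*omega_D = 1.055e-34 * 2.486e+13 = 2.623e-21 J
Step 2: Theta_D = 2.623e-21 / 1.381e-23
Step 3: Theta_D = 189.9 K

189.9


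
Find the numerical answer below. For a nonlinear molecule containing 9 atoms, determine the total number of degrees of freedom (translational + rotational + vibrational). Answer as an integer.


Step 1: Translational DOF = 3
Step 2: Rotational DOF (nonlinear) = 3
Step 3: Vibrational DOF = 3*9 - 6 = 21
Step 4: Total = 3 + 3 + 21 = 27

27


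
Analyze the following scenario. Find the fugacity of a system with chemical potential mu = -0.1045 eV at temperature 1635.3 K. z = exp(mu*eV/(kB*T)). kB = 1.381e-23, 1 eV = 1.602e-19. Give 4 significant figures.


Step 1: Convert mu to Joules: -0.1045*1.602e-19 = -1.674e-20 J
Step 2: kB*T = 1.381e-23*1635.3 = 2.258e-20 J
Step 3: mu/(kB*T) = -0.7413
Step 4: z = exp(-0.7413) = 0.4765

0.4765


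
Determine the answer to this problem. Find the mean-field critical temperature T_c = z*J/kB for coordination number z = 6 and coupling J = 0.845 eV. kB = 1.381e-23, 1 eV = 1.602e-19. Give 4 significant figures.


Step 1: z*J = 6*0.845 = 5.07 eV
Step 2: Convert to Joules: 5.07*1.602e-19 = 8.122e-19 J
Step 3: T_c = 8.122e-19 / 1.381e-23 = 5.881e+04 K

5.881e+04


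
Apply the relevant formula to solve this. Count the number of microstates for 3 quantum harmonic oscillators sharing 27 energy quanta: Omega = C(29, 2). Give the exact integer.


Step 1: Use binomial coefficient C(29, 2)
Step 2: Numerator = 29! / 27!
Step 3: Denominator = 2!
Step 4: Omega = 406

406


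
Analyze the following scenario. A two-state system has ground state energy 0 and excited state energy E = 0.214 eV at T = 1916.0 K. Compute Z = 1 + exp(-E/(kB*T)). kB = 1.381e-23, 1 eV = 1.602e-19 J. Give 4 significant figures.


Step 1: Compute beta*E = E*eV/(kB*T) = 0.214*1.602e-19/(1.381e-23*1916.0) = 1.296
Step 2: exp(-beta*E) = exp(-1.296) = 0.2737
Step 3: Z = 1 + 0.2737 = 1.274

1.274


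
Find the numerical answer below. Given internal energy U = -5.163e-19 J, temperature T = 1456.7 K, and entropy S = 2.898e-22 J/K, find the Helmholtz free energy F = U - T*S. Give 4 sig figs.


Step 1: T*S = 1456.7 * 2.898e-22 = 4.222e-19 J
Step 2: F = U - T*S = -5.163e-19 - 4.222e-19
Step 3: F = -9.385e-19 J

-9.385e-19


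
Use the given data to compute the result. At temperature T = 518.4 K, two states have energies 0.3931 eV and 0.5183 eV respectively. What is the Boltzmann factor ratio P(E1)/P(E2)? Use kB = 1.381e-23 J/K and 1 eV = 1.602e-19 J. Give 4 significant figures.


Step 1: Compute energy difference dE = E1 - E2 = 0.3931 - 0.5183 = -0.1252 eV
Step 2: Convert to Joules: dE_J = -0.1252 * 1.602e-19 = -2.006e-20 J
Step 3: Compute exponent = -dE_J / (kB * T) = -(-2.006e-20) / (1.381e-23 * 518.4) = 2.802
Step 4: P(E1)/P(E2) = exp(2.802) = 16.47

16.47


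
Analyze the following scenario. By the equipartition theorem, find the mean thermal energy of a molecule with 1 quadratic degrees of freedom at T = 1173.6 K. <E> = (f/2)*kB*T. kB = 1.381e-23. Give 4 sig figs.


Step 1: f/2 = 1/2 = 0.5
Step 2: kB*T = 1.381e-23 * 1173.6 = 1.621e-20
Step 3: <E> = 0.5 * 1.621e-20 = 8.104e-21 J

8.104e-21


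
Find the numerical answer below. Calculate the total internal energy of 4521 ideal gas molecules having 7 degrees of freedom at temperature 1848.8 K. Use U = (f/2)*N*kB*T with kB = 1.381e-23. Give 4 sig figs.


Step 1: f/2 = 7/2 = 3.5
Step 2: N*kB*T = 4521*1.381e-23*1848.8 = 1.154e-16
Step 3: U = 3.5 * 1.154e-16 = 4.04e-16 J

4.04e-16


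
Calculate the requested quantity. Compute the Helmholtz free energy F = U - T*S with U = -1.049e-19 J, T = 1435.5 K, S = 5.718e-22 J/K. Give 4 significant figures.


Step 1: T*S = 1435.5 * 5.718e-22 = 8.208e-19 J
Step 2: F = U - T*S = -1.049e-19 - 8.208e-19
Step 3: F = -9.257e-19 J

-9.257e-19


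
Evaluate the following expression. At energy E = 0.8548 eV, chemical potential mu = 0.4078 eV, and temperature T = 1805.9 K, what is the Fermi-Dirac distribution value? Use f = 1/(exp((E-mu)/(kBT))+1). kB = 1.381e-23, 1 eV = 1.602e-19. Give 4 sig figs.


Step 1: (E - mu) = 0.8548 - 0.4078 = 0.447 eV
Step 2: Convert: (E-mu)*eV = 7.161e-20 J
Step 3: x = (E-mu)*eV/(kB*T) = 2.871
Step 4: f = 1/(exp(2.871)+1) = 0.05359

0.05359


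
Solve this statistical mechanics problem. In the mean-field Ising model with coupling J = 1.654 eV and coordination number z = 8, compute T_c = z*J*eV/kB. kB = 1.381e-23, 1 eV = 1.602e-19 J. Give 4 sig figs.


Step 1: z*J = 8*1.654 = 13.23 eV
Step 2: Convert to Joules: 13.23*1.602e-19 = 2.12e-18 J
Step 3: T_c = 2.12e-18 / 1.381e-23 = 1.535e+05 K

1.535e+05


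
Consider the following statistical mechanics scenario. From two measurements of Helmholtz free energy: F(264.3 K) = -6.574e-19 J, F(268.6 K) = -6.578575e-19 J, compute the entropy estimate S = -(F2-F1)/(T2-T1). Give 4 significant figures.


Step 1: dF = F2 - F1 = -6.578575e-19 - (-6.574e-19) = -4.575e-22 J
Step 2: dT = T2 - T1 = 268.6 - 264.3 = 4.3 K
Step 3: S = -dF/dT = -(-4.575e-22)/4.3 = 1.064e-22 J/K

1.064e-22


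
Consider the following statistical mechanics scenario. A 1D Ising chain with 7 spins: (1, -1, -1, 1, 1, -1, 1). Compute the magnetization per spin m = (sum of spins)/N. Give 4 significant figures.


Step 1: Count up spins (+1): 4, down spins (-1): 3
Step 2: Total magnetization M = 4 - 3 = 1
Step 3: m = M/N = 1/7 = 0.1429

0.1429


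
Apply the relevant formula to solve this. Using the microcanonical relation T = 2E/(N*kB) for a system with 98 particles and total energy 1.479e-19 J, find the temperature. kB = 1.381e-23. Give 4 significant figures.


Step 1: Numerator = 2*E = 2*1.479e-19 = 2.958e-19 J
Step 2: Denominator = N*kB = 98*1.381e-23 = 1.353e-21
Step 3: T = 2.958e-19 / 1.353e-21 = 218.6 K

218.6


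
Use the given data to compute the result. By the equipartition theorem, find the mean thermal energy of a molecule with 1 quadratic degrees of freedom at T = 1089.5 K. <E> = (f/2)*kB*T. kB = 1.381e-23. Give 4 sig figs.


Step 1: f/2 = 1/2 = 0.5
Step 2: kB*T = 1.381e-23 * 1089.5 = 1.505e-20
Step 3: <E> = 0.5 * 1.505e-20 = 7.523e-21 J

7.523e-21


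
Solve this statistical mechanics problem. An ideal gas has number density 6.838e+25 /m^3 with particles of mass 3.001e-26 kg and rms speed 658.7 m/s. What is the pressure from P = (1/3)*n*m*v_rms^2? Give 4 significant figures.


Step 1: v_rms^2 = 658.7^2 = 4.339e+05
Step 2: n*m = 6.838e+25*3.001e-26 = 2.052
Step 3: P = (1/3)*2.052*4.339e+05 = 2.968e+05 Pa

2.968e+05


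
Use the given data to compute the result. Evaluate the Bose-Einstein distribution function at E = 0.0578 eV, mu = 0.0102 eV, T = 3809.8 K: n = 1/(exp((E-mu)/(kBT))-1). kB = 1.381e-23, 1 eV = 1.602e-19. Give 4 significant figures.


Step 1: (E - mu) = 0.0476 eV
Step 2: x = (E-mu)*eV/(kB*T) = 0.0476*1.602e-19/(1.381e-23*3809.8) = 0.1449
Step 3: exp(x) = 1.156
Step 4: n = 1/(exp(x)-1) = 6.412

6.412


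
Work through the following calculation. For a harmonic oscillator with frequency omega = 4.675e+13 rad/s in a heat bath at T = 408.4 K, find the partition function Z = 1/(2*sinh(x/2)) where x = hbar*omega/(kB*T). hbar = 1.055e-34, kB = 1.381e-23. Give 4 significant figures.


Step 1: Compute x = hbar*omega/(kB*T) = 1.055e-34*4.675e+13/(1.381e-23*408.4) = 0.8745
Step 2: x/2 = 0.4372
Step 3: sinh(x/2) = 0.4513
Step 4: Z = 1/(2*0.4513) = 1.108

1.108


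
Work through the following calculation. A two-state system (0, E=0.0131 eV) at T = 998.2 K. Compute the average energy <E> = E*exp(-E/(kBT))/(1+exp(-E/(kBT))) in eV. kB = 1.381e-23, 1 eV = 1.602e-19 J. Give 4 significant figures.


Step 1: beta*E = 0.0131*1.602e-19/(1.381e-23*998.2) = 0.1522
Step 2: exp(-beta*E) = 0.8588
Step 3: <E> = 0.0131*0.8588/(1+0.8588) = 0.006052 eV

0.006052


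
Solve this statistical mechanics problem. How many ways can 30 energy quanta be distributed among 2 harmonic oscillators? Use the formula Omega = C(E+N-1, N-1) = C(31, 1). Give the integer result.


Step 1: Use binomial coefficient C(31, 1)
Step 2: Numerator = 31! / 30!
Step 3: Denominator = 1!
Step 4: Omega = 31

31


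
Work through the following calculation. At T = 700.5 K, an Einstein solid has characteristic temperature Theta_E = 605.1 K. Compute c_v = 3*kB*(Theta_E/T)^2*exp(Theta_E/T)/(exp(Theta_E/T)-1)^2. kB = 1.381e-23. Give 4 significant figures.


Step 1: x = Theta_E/T = 605.1/700.5 = 0.8638
Step 2: x^2 = 0.7462
Step 3: exp(x) = 2.372
Step 4: c_v = 3*1.381e-23*0.7462*2.372/(2.372-1)^2 = 3.895e-23

3.895e-23


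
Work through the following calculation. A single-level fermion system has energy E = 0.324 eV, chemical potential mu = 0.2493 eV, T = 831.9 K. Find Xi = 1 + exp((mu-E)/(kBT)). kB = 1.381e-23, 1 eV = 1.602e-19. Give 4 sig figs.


Step 1: (mu - E) = 0.2493 - 0.324 = -0.0747 eV
Step 2: x = (mu-E)*eV/(kB*T) = -0.0747*1.602e-19/(1.381e-23*831.9) = -1.042
Step 3: exp(x) = 0.3529
Step 4: Xi = 1 + 0.3529 = 1.353

1.353


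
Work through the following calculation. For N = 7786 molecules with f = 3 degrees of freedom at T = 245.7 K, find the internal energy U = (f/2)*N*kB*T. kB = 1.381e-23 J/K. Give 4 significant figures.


Step 1: f/2 = 3/2 = 1.5
Step 2: N*kB*T = 7786*1.381e-23*245.7 = 2.642e-17
Step 3: U = 1.5 * 2.642e-17 = 3.963e-17 J

3.963e-17


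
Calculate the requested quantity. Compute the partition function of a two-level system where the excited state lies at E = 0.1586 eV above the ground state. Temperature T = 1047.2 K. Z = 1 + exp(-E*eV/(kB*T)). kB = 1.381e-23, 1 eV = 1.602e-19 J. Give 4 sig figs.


Step 1: Compute beta*E = E*eV/(kB*T) = 0.1586*1.602e-19/(1.381e-23*1047.2) = 1.757
Step 2: exp(-beta*E) = exp(-1.757) = 0.1726
Step 3: Z = 1 + 0.1726 = 1.173

1.173


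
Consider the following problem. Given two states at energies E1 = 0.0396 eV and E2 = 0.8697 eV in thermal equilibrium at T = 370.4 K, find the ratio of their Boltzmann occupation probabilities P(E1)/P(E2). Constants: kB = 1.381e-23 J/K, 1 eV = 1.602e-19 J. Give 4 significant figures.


Step 1: Compute energy difference dE = E1 - E2 = 0.0396 - 0.8697 = -0.8301 eV
Step 2: Convert to Joules: dE_J = -0.8301 * 1.602e-19 = -1.33e-19 J
Step 3: Compute exponent = -dE_J / (kB * T) = -(-1.33e-19) / (1.381e-23 * 370.4) = 26
Step 4: P(E1)/P(E2) = exp(26) = 1.952e+11

1.952e+11


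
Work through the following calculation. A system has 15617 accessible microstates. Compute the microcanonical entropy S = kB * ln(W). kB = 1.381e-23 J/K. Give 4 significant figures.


Step 1: ln(W) = ln(15617) = 9.656
Step 2: S = kB * ln(W) = 1.381e-23 * 9.656
Step 3: S = 1.334e-22 J/K

1.334e-22


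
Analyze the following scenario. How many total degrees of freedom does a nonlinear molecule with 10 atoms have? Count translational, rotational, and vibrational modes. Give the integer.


Step 1: Translational DOF = 3
Step 2: Rotational DOF (nonlinear) = 3
Step 3: Vibrational DOF = 3*10 - 6 = 24
Step 4: Total = 3 + 3 + 24 = 30

30


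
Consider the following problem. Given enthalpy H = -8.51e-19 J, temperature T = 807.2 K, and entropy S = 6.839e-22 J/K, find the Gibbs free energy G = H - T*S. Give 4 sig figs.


Step 1: T*S = 807.2 * 6.839e-22 = 5.52e-19 J
Step 2: G = H - T*S = -8.51e-19 - 5.52e-19
Step 3: G = -1.403e-18 J

-1.403e-18


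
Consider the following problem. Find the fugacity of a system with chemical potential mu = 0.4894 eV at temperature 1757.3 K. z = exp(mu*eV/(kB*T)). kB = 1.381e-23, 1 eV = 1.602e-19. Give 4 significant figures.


Step 1: Convert mu to Joules: 0.4894*1.602e-19 = 7.84e-20 J
Step 2: kB*T = 1.381e-23*1757.3 = 2.427e-20 J
Step 3: mu/(kB*T) = 3.231
Step 4: z = exp(3.231) = 25.3

25.3


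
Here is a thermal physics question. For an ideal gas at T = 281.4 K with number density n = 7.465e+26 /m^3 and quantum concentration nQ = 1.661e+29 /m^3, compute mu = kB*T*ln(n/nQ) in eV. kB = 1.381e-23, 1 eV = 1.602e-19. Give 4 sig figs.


Step 1: n/nQ = 7.465e+26/1.661e+29 = 0.004494
Step 2: ln(n/nQ) = -5.405
Step 3: mu = kB*T*ln(n/nQ) = 3.886e-21*-5.405 = -2.1e-20 J
Step 4: Convert to eV: -2.1e-20/1.602e-19 = -0.1311 eV

-0.1311


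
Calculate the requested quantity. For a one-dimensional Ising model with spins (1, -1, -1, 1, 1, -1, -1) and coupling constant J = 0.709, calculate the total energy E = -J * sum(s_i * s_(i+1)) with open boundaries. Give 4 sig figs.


Step 1: Nearest-neighbor products: -1, 1, -1, 1, -1, 1
Step 2: Sum of products = 0
Step 3: E = -0.709 * 0 = 0

0


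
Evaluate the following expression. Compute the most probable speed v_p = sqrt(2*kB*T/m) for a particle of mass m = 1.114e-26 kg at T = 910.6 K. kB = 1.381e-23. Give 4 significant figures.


Step 1: Numerator = 2*kB*T = 2*1.381e-23*910.6 = 2.515e-20
Step 2: Ratio = 2.515e-20 / 1.114e-26 = 2.258e+06
Step 3: v_p = sqrt(2.258e+06) = 1503 m/s

1503


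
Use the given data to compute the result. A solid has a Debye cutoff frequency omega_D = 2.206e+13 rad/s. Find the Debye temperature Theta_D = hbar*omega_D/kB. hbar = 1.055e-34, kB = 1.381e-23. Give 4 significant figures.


Step 1: hbar*omega_D = 1.055e-34 * 2.206e+13 = 2.327e-21 J
Step 2: Theta_D = 2.327e-21 / 1.381e-23
Step 3: Theta_D = 168.5 K

168.5


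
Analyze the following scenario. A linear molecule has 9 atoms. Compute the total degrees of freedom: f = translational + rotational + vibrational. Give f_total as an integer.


Step 1: Translational DOF = 3
Step 2: Rotational DOF (linear) = 2
Step 3: Vibrational DOF = 3*9 - 5 = 22
Step 4: Total = 3 + 2 + 22 = 27

27


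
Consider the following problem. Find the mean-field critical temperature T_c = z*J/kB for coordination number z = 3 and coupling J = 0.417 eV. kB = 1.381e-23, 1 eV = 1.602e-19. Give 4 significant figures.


Step 1: z*J = 3*0.417 = 1.251 eV
Step 2: Convert to Joules: 1.251*1.602e-19 = 2.004e-19 J
Step 3: T_c = 2.004e-19 / 1.381e-23 = 1.451e+04 K

1.451e+04


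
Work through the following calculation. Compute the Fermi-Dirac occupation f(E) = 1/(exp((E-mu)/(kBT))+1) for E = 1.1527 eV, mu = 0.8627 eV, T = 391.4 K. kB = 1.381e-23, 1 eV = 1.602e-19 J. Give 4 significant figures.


Step 1: (E - mu) = 1.1527 - 0.8627 = 0.29 eV
Step 2: Convert: (E-mu)*eV = 4.646e-20 J
Step 3: x = (E-mu)*eV/(kB*T) = 8.595
Step 4: f = 1/(exp(8.595)+1) = 0.000185

0.000185


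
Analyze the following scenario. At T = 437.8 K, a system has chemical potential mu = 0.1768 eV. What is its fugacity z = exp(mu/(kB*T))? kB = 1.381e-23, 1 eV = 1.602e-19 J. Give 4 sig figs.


Step 1: Convert mu to Joules: 0.1768*1.602e-19 = 2.832e-20 J
Step 2: kB*T = 1.381e-23*437.8 = 6.046e-21 J
Step 3: mu/(kB*T) = 4.685
Step 4: z = exp(4.685) = 108.3

108.3


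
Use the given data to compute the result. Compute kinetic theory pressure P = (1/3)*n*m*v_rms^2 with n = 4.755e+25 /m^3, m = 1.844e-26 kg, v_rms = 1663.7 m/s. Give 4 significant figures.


Step 1: v_rms^2 = 1663.7^2 = 2.768e+06
Step 2: n*m = 4.755e+25*1.844e-26 = 0.8768
Step 3: P = (1/3)*0.8768*2.768e+06 = 8.09e+05 Pa

8.09e+05


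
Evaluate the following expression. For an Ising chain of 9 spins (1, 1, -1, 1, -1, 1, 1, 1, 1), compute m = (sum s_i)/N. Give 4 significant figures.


Step 1: Count up spins (+1): 7, down spins (-1): 2
Step 2: Total magnetization M = 7 - 2 = 5
Step 3: m = M/N = 5/9 = 0.5556

0.5556


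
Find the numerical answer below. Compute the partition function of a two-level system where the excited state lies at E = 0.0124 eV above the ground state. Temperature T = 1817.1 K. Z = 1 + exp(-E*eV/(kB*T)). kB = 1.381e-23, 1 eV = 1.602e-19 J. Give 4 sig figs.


Step 1: Compute beta*E = E*eV/(kB*T) = 0.0124*1.602e-19/(1.381e-23*1817.1) = 0.07916
Step 2: exp(-beta*E) = exp(-0.07916) = 0.9239
Step 3: Z = 1 + 0.9239 = 1.924

1.924


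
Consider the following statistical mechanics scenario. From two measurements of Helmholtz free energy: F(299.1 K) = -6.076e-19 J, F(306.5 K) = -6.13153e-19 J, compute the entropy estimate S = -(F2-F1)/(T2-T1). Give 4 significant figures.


Step 1: dF = F2 - F1 = -6.13153e-19 - (-6.076e-19) = -5.553e-21 J
Step 2: dT = T2 - T1 = 306.5 - 299.1 = 7.4 K
Step 3: S = -dF/dT = -(-5.553e-21)/7.4 = 7.504e-22 J/K

7.504e-22


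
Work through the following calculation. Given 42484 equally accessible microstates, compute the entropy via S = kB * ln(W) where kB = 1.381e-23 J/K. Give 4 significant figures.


Step 1: ln(W) = ln(42484) = 10.66
Step 2: S = kB * ln(W) = 1.381e-23 * 10.66
Step 3: S = 1.472e-22 J/K

1.472e-22


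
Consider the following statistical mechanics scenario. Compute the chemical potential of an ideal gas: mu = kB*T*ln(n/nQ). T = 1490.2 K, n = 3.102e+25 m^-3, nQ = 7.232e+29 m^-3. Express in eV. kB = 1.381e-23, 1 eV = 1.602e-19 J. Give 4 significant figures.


Step 1: n/nQ = 3.102e+25/7.232e+29 = 4.289e-05
Step 2: ln(n/nQ) = -10.06
Step 3: mu = kB*T*ln(n/nQ) = 2.058e-20*-10.06 = -2.07e-19 J
Step 4: Convert to eV: -2.07e-19/1.602e-19 = -1.292 eV

-1.292


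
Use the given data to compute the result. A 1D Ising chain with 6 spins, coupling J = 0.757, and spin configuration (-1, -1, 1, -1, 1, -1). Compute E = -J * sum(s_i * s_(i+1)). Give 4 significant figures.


Step 1: Nearest-neighbor products: 1, -1, -1, -1, -1
Step 2: Sum of products = -3
Step 3: E = -0.757 * -3 = 2.271

2.271


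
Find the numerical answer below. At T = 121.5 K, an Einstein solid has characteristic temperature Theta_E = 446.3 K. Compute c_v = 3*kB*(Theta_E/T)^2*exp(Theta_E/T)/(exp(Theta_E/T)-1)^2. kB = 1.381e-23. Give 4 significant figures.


Step 1: x = Theta_E/T = 446.3/121.5 = 3.673
Step 2: x^2 = 13.49
Step 3: exp(x) = 39.38
Step 4: c_v = 3*1.381e-23*13.49*39.38/(39.38-1)^2 = 1.494e-23

1.494e-23


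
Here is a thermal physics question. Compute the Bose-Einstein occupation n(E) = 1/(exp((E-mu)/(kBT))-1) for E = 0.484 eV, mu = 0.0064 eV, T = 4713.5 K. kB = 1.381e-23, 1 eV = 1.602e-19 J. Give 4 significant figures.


Step 1: (E - mu) = 0.4776 eV
Step 2: x = (E-mu)*eV/(kB*T) = 0.4776*1.602e-19/(1.381e-23*4713.5) = 1.175
Step 3: exp(x) = 3.239
Step 4: n = 1/(exp(x)-1) = 0.4465

0.4465


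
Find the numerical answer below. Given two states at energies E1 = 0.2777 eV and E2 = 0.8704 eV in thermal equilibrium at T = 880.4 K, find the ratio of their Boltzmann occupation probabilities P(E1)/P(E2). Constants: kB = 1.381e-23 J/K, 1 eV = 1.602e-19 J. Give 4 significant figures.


Step 1: Compute energy difference dE = E1 - E2 = 0.2777 - 0.8704 = -0.5927 eV
Step 2: Convert to Joules: dE_J = -0.5927 * 1.602e-19 = -9.495e-20 J
Step 3: Compute exponent = -dE_J / (kB * T) = -(-9.495e-20) / (1.381e-23 * 880.4) = 7.81
Step 4: P(E1)/P(E2) = exp(7.81) = 2464

2464


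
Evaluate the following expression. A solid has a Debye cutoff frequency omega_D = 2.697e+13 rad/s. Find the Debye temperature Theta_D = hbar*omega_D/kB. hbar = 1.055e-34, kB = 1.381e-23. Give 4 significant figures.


Step 1: hbar*omega_D = 1.055e-34 * 2.697e+13 = 2.845e-21 J
Step 2: Theta_D = 2.845e-21 / 1.381e-23
Step 3: Theta_D = 206 K

206


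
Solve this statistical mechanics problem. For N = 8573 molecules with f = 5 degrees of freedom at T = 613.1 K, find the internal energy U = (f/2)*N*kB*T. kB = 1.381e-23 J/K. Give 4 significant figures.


Step 1: f/2 = 5/2 = 2.5
Step 2: N*kB*T = 8573*1.381e-23*613.1 = 7.259e-17
Step 3: U = 2.5 * 7.259e-17 = 1.815e-16 J

1.815e-16


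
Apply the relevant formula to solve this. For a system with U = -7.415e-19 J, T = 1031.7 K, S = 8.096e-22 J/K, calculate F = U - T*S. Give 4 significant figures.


Step 1: T*S = 1031.7 * 8.096e-22 = 8.353e-19 J
Step 2: F = U - T*S = -7.415e-19 - 8.353e-19
Step 3: F = -1.577e-18 J

-1.577e-18


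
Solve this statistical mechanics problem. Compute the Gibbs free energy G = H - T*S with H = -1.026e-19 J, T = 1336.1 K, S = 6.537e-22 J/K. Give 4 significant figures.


Step 1: T*S = 1336.1 * 6.537e-22 = 8.734e-19 J
Step 2: G = H - T*S = -1.026e-19 - 8.734e-19
Step 3: G = -9.76e-19 J

-9.76e-19


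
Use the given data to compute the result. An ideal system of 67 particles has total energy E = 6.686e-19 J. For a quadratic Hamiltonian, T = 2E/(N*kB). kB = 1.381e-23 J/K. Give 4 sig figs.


Step 1: Numerator = 2*E = 2*6.686e-19 = 1.337e-18 J
Step 2: Denominator = N*kB = 67*1.381e-23 = 9.253e-22
Step 3: T = 1.337e-18 / 9.253e-22 = 1445 K

1445


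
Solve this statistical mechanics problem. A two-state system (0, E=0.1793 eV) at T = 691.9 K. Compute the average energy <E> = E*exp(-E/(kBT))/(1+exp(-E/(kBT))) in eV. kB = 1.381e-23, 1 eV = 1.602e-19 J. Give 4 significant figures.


Step 1: beta*E = 0.1793*1.602e-19/(1.381e-23*691.9) = 3.006
Step 2: exp(-beta*E) = 0.04948
Step 3: <E> = 0.1793*0.04948/(1+0.04948) = 0.008454 eV

0.008454


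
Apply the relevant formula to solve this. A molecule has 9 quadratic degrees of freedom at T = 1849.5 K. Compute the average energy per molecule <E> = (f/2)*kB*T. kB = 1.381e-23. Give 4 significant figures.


Step 1: f/2 = 9/2 = 4.5
Step 2: kB*T = 1.381e-23 * 1849.5 = 2.554e-20
Step 3: <E> = 4.5 * 2.554e-20 = 1.149e-19 J

1.149e-19


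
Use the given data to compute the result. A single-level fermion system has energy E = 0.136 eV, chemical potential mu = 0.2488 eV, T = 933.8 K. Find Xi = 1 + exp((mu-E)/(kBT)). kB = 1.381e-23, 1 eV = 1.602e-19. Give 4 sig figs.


Step 1: (mu - E) = 0.2488 - 0.136 = 0.1128 eV
Step 2: x = (mu-E)*eV/(kB*T) = 0.1128*1.602e-19/(1.381e-23*933.8) = 1.401
Step 3: exp(x) = 4.06
Step 4: Xi = 1 + 4.06 = 5.06

5.06


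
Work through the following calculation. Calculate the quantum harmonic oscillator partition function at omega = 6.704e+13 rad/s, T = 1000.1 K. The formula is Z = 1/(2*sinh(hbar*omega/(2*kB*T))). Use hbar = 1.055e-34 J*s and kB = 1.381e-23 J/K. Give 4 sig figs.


Step 1: Compute x = hbar*omega/(kB*T) = 1.055e-34*6.704e+13/(1.381e-23*1000.1) = 0.5121
Step 2: x/2 = 0.256
Step 3: sinh(x/2) = 0.2589
Step 4: Z = 1/(2*0.2589) = 1.932

1.932
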